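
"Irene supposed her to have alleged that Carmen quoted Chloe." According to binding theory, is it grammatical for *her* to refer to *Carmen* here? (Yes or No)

*Carmen* is an R-expression; Principle C requires it to be free (not bound by any c-commanding expression).
— her: subject of the clause headed by 'alleged'; the pronoun c-commands the R-expression — coreference blocked (Principle C).

No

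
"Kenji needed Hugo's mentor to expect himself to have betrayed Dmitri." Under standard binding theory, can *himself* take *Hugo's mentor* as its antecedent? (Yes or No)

*himself* is a reflexive; Principle A requires it to be bound within its binding domain — the clause headed by 'expect'.
— Hugo's mentor: subject of the clause headed by 'expect'; c-commands the reflexive within its binding domain — allowed (Principle A).

Yes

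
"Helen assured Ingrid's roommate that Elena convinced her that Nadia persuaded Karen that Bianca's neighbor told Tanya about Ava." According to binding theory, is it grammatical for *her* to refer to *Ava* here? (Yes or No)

No

*Ava* is an R-expression; Principle C requires it to be free (not bound by any c-commanding expression).
— her: object of the clause headed by 'convinced'; the pronoun c-commands the R-expression — coreference blocked (Principle C).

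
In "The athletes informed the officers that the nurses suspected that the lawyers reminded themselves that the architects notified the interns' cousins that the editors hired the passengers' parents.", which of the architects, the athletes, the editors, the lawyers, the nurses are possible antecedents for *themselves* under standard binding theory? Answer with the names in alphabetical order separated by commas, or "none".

the lawyers

*themselves* is a reflexive; Principle A requires it to be bound within its binding domain — the clause headed by 'reminded'.
— the architects: subject of the clause headed by 'notified'; does not c-command the reflexive — cannot bind it (Principle A).
— the athletes: subject of the matrix clause; c-commands the reflexive but lies outside its binding domain — cannot bind it (Principle A).
— the editors: subject of the clause headed by 'hired'; does not c-command the reflexive — cannot bind it (Principle A).
— the lawyers: subject of the clause headed by 'reminded'; c-commands the reflexive within its binding domain — allowed (Principle A).
— the nurses: subject of the clause headed by 'suspected'; c-commands the reflexive but lies outside its binding domain — cannot bind it (Principle A).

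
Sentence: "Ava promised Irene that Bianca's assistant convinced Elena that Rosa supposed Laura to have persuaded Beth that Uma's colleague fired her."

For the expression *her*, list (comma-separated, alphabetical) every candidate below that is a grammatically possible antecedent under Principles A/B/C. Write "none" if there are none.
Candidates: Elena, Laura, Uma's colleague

Elena, Laura

*her* is a pronoun; Principle B requires it to be free in its binding domain — the clause headed by 'fired'.
— Elena: object of the clause headed by 'convinced'; c-commands the pronoun but lies outside its binding domain — allowed.
— Laura: subject of the clause headed by 'persuaded'; c-commands the pronoun but lies outside its binding domain — allowed.
— Uma's colleague: subject of the clause headed by 'fired'; c-commands the pronoun within its binding domain — blocked (Principle B).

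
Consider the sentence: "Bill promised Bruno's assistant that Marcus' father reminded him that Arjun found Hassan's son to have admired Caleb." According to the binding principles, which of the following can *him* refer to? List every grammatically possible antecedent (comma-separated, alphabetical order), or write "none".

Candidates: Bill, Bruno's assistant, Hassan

Bill, Bruno's assistant

*him* is a pronoun; Principle B requires it to be free in its binding domain — the clause headed by 'reminded'.
— Bill: subject of the matrix clause; c-commands the pronoun but lies outside its binding domain — allowed.
— Bruno's assistant: object of the matrix clause; c-commands the pronoun but lies outside its binding domain — allowed.
— Hassan: possessor inside the subject DP of the clause headed by 'admired'; is c-commanded by the pronoun; coreference would bind this R-expression — blocked (Principle C).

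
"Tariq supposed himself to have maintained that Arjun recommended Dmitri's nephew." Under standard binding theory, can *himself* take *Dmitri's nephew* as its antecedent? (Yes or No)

*himself* is a reflexive; Principle A requires it to be bound within its binding domain — the matrix clause.
— Dmitri's nephew: object of the clause headed by 'recommended'; does not c-command the reflexive — cannot bind it (Principle A).

No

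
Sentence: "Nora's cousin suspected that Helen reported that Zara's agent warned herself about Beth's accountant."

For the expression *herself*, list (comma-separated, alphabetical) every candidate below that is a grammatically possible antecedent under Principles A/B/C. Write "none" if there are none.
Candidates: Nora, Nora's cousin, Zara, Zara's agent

Zara's agent

*herself* is a reflexive; Principle A requires it to be bound within its binding domain — the clause headed by 'warned'.
— Nora: possessor inside the subject DP of the matrix clause; does not c-command the reflexive — cannot bind it (Principle A).
— Nora's cousin: subject of the matrix clause; c-commands the reflexive but lies outside its binding domain — cannot bind it (Principle A).
— Zara: possessor inside the subject DP of the clause headed by 'warned'; does not c-command the reflexive — cannot bind it (Principle A).
— Zara's agent: subject of the clause headed by 'warned'; c-commands the reflexive within its binding domain — allowed (Principle A).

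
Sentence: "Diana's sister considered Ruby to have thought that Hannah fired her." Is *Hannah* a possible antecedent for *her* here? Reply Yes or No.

No

*her* is a pronoun; Principle B requires it to be free in its binding domain — the clause headed by 'fired'.
— Hannah: subject of the clause headed by 'fired'; c-commands the pronoun within its binding domain — blocked (Principle B).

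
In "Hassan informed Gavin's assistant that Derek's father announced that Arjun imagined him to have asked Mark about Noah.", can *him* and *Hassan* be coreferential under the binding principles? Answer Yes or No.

*Hassan* is an R-expression; Principle C requires it to be free (not bound by any c-commanding expression).
— him: subject of the clause headed by 'asked'; the pronoun does not c-command the R-expression — coreference allowed.

Yes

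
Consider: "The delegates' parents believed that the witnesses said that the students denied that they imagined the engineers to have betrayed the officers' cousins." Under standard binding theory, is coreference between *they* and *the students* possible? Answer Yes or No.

*the students* is an R-expression; Principle C requires it to be free (not bound by any c-commanding expression).
— they: subject of the clause headed by 'imagined'; the pronoun does not c-command the R-expression — coreference allowed.

Yes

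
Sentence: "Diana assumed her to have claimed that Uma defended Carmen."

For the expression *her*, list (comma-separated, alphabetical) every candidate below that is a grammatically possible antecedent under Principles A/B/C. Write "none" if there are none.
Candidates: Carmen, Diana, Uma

none

*her* is a pronoun; Principle B requires it to be free in its binding domain — the matrix clause.
— Carmen: object of the clause headed by 'defended'; is c-commanded by the pronoun; coreference would bind this R-expression — blocked (Principle C).
— Diana: subject of the matrix clause; c-commands the pronoun within its binding domain — blocked (Principle B).
— Uma: subject of the clause headed by 'defended'; is c-commanded by the pronoun; coreference would bind this R-expression — blocked (Principle C).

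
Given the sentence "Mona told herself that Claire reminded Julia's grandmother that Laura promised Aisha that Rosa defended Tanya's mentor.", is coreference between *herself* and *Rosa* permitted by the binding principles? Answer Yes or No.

No

*herself* is a reflexive; Principle A requires it to be bound within its binding domain — the matrix clause.
— Rosa: subject of the clause headed by 'defended'; does not c-command the reflexive — cannot bind it (Principle A).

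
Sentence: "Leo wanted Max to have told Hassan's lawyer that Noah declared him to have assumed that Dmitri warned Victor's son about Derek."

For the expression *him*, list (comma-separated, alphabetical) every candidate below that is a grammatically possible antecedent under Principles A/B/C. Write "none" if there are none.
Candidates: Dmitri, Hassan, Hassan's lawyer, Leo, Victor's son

Hassan, Hassan's lawyer, Leo

*him* is a pronoun; Principle B requires it to be free in its binding domain — the clause headed by 'declared'.
— Dmitri: subject of the clause headed by 'warned'; is c-commanded by the pronoun; coreference would bind this R-expression — blocked (Principle C).
— Hassan: possessor inside the object DP of the clause headed by 'told'; does not c-command the pronoun — Principle B does not apply; allowed.
— Hassan's lawyer: object of the clause headed by 'told'; c-commands the pronoun but lies outside its binding domain — allowed.
— Leo: subject of the matrix clause; c-commands the pronoun but lies outside its binding domain — allowed.
— Victor's son: object of the clause headed by 'warned'; is c-commanded by the pronoun; coreference would bind this R-expression — blocked (Principle C).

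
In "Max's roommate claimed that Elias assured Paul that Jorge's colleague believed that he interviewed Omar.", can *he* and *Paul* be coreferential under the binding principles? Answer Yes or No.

Yes

*Paul* is an R-expression; Principle C requires it to be free (not bound by any c-commanding expression).
— he: subject of the clause headed by 'interviewed'; the pronoun does not c-command the R-expression — coreference allowed.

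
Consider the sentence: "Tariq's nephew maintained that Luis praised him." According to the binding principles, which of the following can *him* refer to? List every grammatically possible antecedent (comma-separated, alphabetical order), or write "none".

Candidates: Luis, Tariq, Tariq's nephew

*him* is a pronoun; Principle B requires it to be free in its binding domain — the clause headed by 'praised'.
— Luis: subject of the clause headed by 'praised'; c-commands the pronoun within its binding domain — blocked (Principle B).
— Tariq: possessor inside the subject DP of the matrix clause; does not c-command the pronoun — Principle B does not apply; allowed.
— Tariq's nephew: subject of the matrix clause; c-commands the pronoun but lies outside its binding domain — allowed.

Tariq, Tariq's nephew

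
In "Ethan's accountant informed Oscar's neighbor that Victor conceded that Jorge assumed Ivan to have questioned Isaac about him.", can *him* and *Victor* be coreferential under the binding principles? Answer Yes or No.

*Victor* is an R-expression; Principle C requires it to be free (not bound by any c-commanding expression).
— him: second object of the clause headed by 'questioned'; the pronoun does not c-command the R-expression — coreference allowed.

Yes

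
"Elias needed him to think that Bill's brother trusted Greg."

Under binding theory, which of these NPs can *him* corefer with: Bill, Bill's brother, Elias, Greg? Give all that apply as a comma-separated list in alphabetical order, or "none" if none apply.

*him* is a pronoun; Principle B requires it to be free in its binding domain — the matrix clause.
— Bill: possessor inside the subject DP of the clause headed by 'trusted'; is c-commanded by the pronoun; coreference would bind this R-expression — blocked (Principle C).
— Bill's brother: subject of the clause headed by 'trusted'; is c-commanded by the pronoun; coreference would bind this R-expression — blocked (Principle C).
— Elias: subject of the matrix clause; c-commands the pronoun within its binding domain — blocked (Principle B).
— Greg: object of the clause headed by 'trusted'; is c-commanded by the pronoun; coreference would bind this R-expression — blocked (Principle C).

none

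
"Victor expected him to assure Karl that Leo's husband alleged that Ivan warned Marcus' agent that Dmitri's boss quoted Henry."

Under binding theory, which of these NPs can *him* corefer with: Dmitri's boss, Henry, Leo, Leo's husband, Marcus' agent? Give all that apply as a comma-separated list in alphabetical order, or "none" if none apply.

*him* is a pronoun; Principle B requires it to be free in its binding domain — the matrix clause.
— Dmitri's boss: subject of the clause headed by 'quoted'; is c-commanded by the pronoun; coreference would bind this R-expression — blocked (Principle C).
— Henry: object of the clause headed by 'quoted'; is c-commanded by the pronoun; coreference would bind this R-expression — blocked (Principle C).
— Leo: possessor inside the subject DP of the clause headed by 'alleged'; is c-commanded by the pronoun; coreference would bind this R-expression — blocked (Principle C).
— Leo's husband: subject of the clause headed by 'alleged'; is c-commanded by the pronoun; coreference would bind this R-expression — blocked (Principle C).
— Marcus' agent: object of the clause headed by 'warned'; is c-commanded by the pronoun; coreference would bind this R-expression — blocked (Principle C).

none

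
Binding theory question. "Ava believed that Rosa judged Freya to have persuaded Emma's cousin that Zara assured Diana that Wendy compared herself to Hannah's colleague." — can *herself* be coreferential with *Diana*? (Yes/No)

No

*herself* is a reflexive; Principle A requires it to be bound within its binding domain — the clause headed by 'compared'.
— Diana: object of the clause headed by 'assured'; c-commands the reflexive but lies outside its binding domain — cannot bind it (Principle A).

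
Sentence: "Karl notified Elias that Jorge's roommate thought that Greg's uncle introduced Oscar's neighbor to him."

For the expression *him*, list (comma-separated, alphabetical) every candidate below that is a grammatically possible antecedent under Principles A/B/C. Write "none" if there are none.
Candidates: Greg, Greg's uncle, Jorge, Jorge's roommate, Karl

*him* is a pronoun; Principle B requires it to be free in its binding domain — the clause headed by 'introduced'.
— Greg: possessor inside the subject DP of the clause headed by 'introduced'; does not c-command the pronoun — Principle B does not apply; allowed.
— Greg's uncle: subject of the clause headed by 'introduced'; c-commands the pronoun within its binding domain — blocked (Principle B).
— Jorge: possessor inside the subject DP of the clause headed by 'thought'; does not c-command the pronoun — Principle B does not apply; allowed.
— Jorge's roommate: subject of the clause headed by 'thought'; c-commands the pronoun but lies outside its binding domain — allowed.
— Karl: subject of the matrix clause; c-commands the pronoun but lies outside its binding domain — allowed.

Greg, Jorge, Jorge's roommate, Karl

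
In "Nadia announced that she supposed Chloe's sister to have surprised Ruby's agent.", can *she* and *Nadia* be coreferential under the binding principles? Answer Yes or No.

*Nadia* is an R-expression; Principle C requires it to be free (not bound by any c-commanding expression).
— she: subject of the clause headed by 'supposed'; the pronoun does not c-command the R-expression — coreference allowed.

Yes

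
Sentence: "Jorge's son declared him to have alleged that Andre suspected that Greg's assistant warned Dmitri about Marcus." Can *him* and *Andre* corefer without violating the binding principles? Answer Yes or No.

No

*Andre* is an R-expression; Principle C requires it to be free (not bound by any c-commanding expression).
— him: subject of the clause headed by 'alleged'; the pronoun c-commands the R-expression — coreference blocked (Principle C).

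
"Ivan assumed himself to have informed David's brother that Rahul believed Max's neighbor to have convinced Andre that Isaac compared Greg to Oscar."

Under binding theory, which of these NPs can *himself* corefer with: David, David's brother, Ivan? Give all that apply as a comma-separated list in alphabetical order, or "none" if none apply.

Ivan

*himself* is a reflexive; Principle A requires it to be bound within its binding domain — the matrix clause.
— David: possessor inside the object DP of the clause headed by 'informed'; does not c-command the reflexive — cannot bind it (Principle A).
— David's brother: object of the clause headed by 'informed'; does not c-command the reflexive — cannot bind it (Principle A).
— Ivan: subject of the matrix clause; c-commands the reflexive within its binding domain — allowed (Principle A).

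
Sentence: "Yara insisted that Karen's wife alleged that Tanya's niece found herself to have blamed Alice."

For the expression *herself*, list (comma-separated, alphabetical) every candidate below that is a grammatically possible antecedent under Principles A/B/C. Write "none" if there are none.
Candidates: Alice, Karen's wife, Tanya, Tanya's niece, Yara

*herself* is a reflexive; Principle A requires it to be bound within its binding domain — the clause headed by 'found'.
— Alice: object of the clause headed by 'blamed'; does not c-command the reflexive — cannot bind it (Principle A).
— Karen's wife: subject of the clause headed by 'alleged'; c-commands the reflexive but lies outside its binding domain — cannot bind it (Principle A).
— Tanya: possessor inside the subject DP of the clause headed by 'found'; does not c-command the reflexive — cannot bind it (Principle A).
— Tanya's niece: subject of the clause headed by 'found'; c-commands the reflexive within its binding domain — allowed (Principle A).
— Yara: subject of the matrix clause; c-commands the reflexive but lies outside its binding domain — cannot bind it (Principle A).

Tanya's niece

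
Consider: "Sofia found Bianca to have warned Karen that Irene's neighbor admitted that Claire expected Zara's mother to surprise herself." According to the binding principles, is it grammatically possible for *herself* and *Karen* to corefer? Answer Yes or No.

No

*herself* is a reflexive; Principle A requires it to be bound within its binding domain — the clause headed by 'surprise'.
— Karen: object of the clause headed by 'warned'; c-commands the reflexive but lies outside its binding domain — cannot bind it (Principle A).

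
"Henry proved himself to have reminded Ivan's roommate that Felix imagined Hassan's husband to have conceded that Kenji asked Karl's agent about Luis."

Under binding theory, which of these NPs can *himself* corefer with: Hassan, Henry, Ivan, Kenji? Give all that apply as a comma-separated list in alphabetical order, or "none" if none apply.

Henry

*himself* is a reflexive; Principle A requires it to be bound within its binding domain — the matrix clause.
— Hassan: possessor inside the subject DP of the clause headed by 'conceded'; does not c-command the reflexive — cannot bind it (Principle A).
— Henry: subject of the matrix clause; c-commands the reflexive within its binding domain — allowed (Principle A).
— Ivan: possessor inside the object DP of the clause headed by 'reminded'; does not c-command the reflexive — cannot bind it (Principle A).
— Kenji: subject of the clause headed by 'asked'; does not c-command the reflexive — cannot bind it (Principle A).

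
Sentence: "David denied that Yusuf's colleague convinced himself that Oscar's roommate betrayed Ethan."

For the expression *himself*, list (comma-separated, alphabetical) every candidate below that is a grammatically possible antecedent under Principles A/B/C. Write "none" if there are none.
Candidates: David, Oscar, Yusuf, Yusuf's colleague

Yusuf's colleague

*himself* is a reflexive; Principle A requires it to be bound within its binding domain — the clause headed by 'convinced'.
— David: subject of the matrix clause; c-commands the reflexive but lies outside its binding domain — cannot bind it (Principle A).
— Oscar: possessor inside the subject DP of the clause headed by 'betrayed'; does not c-command the reflexive — cannot bind it (Principle A).
— Yusuf: possessor inside the subject DP of the clause headed by 'convinced'; does not c-command the reflexive — cannot bind it (Principle A).
— Yusuf's colleague: subject of the clause headed by 'convinced'; c-commands the reflexive within its binding domain — allowed (Principle A).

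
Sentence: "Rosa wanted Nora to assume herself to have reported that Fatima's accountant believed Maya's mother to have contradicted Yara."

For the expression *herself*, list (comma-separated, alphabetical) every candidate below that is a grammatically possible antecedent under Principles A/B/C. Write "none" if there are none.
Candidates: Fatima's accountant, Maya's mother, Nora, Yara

*herself* is a reflexive; Principle A requires it to be bound within its binding domain — the clause headed by 'assume'.
— Fatima's accountant: subject of the clause headed by 'believed'; does not c-command the reflexive — cannot bind it (Principle A).
— Maya's mother: subject of the clause headed by 'contradicted'; does not c-command the reflexive — cannot bind it (Principle A).
— Nora: subject of the clause headed by 'assume'; c-commands the reflexive within its binding domain — allowed (Principle A).
— Yara: object of the clause headed by 'contradicted'; does not c-command the reflexive — cannot bind it (Principle A).

Nora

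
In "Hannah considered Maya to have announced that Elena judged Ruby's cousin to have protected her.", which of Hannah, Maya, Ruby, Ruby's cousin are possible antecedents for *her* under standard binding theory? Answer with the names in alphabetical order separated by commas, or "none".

Hannah, Maya, Ruby

*her* is a pronoun; Principle B requires it to be free in its binding domain — the clause headed by 'protected'.
— Hannah: subject of the matrix clause; c-commands the pronoun but lies outside its binding domain — allowed.
— Maya: subject of the clause headed by 'announced'; c-commands the pronoun but lies outside its binding domain — allowed.
— Ruby: possessor inside the subject DP of the clause headed by 'protected'; does not c-command the pronoun — Principle B does not apply; allowed.
— Ruby's cousin: subject of the clause headed by 'protected'; c-commands the pronoun within its binding domain — blocked (Principle B).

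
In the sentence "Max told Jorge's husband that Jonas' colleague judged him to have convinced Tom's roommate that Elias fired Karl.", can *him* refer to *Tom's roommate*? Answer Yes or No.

No

*him* is a pronoun; Principle B requires it to be free in its binding domain — the clause headed by 'judged'.
— Tom's roommate: object of the clause headed by 'convinced'; is c-commanded by the pronoun; coreference would bind this R-expression — blocked (Principle C).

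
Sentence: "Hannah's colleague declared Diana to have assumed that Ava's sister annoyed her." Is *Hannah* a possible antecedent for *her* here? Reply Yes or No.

*her* is a pronoun; Principle B requires it to be free in its binding domain — the clause headed by 'annoyed'.
— Hannah: possessor inside the subject DP of the matrix clause; does not c-command the pronoun — Principle B does not apply; allowed.

Yes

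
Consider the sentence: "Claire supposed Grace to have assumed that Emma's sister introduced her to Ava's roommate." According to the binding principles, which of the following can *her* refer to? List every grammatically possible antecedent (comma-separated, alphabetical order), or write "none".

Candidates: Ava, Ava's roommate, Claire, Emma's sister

*her* is a pronoun; Principle B requires it to be free in its binding domain — the clause headed by 'introduced'.
— Ava: possessor inside the second object DP of the clause headed by 'introduced'; is c-commanded by the pronoun; coreference would bind this R-expression — blocked (Principle C).
— Ava's roommate: second object of the clause headed by 'introduced'; is c-commanded by the pronoun; coreference would bind this R-expression — blocked (Principle C).
— Claire: subject of the matrix clause; c-commands the pronoun but lies outside its binding domain — allowed.
— Emma's sister: subject of the clause headed by 'introduced'; c-commands the pronoun within its binding domain — blocked (Principle B).

Claire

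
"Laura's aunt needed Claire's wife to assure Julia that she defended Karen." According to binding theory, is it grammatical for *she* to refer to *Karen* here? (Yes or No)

*Karen* is an R-expression; Principle C requires it to be free (not bound by any c-commanding expression).
— she: subject of the clause headed by 'defended'; the pronoun c-commands the R-expression — coreference blocked (Principle C).

No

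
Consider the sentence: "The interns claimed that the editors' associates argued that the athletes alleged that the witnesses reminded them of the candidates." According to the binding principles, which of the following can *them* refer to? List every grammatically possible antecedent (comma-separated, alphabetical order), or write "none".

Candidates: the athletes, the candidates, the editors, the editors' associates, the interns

*them* is a pronoun; Principle B requires it to be free in its binding domain — the clause headed by 'reminded'.
— the athletes: subject of the clause headed by 'alleged'; c-commands the pronoun but lies outside its binding domain — allowed.
— the candidates: second object of the clause headed by 'reminded'; is c-commanded by the pronoun; coreference would bind this R-expression — blocked (Principle C).
— the editors: possessor inside the subject DP of the clause headed by 'argued'; does not c-command the pronoun — Principle B does not apply; allowed.
— the editors' associates: subject of the clause headed by 'argued'; c-commands the pronoun but lies outside its binding domain — allowed.
— the interns: subject of the matrix clause; c-commands the pronoun but lies outside its binding domain — allowed.

the athletes, the editors, the editors' associates, the interns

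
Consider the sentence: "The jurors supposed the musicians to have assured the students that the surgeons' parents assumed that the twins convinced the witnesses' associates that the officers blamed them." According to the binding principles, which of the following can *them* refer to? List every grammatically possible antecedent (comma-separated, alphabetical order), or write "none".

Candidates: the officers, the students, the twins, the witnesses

the students, the twins, the witnesses

*them* is a pronoun; Principle B requires it to be free in its binding domain — the clause headed by 'blamed'.
— the officers: subject of the clause headed by 'blamed'; c-commands the pronoun within its binding domain — blocked (Principle B).
— the students: object of the clause headed by 'assured'; c-commands the pronoun but lies outside its binding domain — allowed.
— the twins: subject of the clause headed by 'convinced'; c-commands the pronoun but lies outside its binding domain — allowed.
— the witnesses: possessor inside the object DP of the clause headed by 'convinced'; does not c-command the pronoun — Principle B does not apply; allowed.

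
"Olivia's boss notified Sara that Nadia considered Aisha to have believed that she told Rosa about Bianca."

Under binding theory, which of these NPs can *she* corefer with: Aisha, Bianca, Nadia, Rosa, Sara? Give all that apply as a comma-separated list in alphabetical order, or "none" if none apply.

*she* is a pronoun; Principle B requires it to be free in its binding domain — the clause headed by 'told'.
— Aisha: subject of the clause headed by 'believed'; c-commands the pronoun but lies outside its binding domain — allowed.
— Bianca: second object of the clause headed by 'told'; is c-commanded by the pronoun; coreference would bind this R-expression — blocked (Principle C).
— Nadia: subject of the clause headed by 'considered'; c-commands the pronoun but lies outside its binding domain — allowed.
— Rosa: object of the clause headed by 'told'; is c-commanded by the pronoun; coreference would bind this R-expression — blocked (Principle C).
— Sara: object of the matrix clause; c-commands the pronoun but lies outside its binding domain — allowed.

Aisha, Nadia, Sara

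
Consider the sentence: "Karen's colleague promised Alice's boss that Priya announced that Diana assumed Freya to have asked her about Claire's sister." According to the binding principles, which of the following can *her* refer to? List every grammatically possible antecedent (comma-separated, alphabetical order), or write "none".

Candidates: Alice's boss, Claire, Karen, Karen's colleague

Alice's boss, Karen, Karen's colleague

*her* is a pronoun; Principle B requires it to be free in its binding domain — the clause headed by 'asked'.
— Alice's boss: object of the matrix clause; c-commands the pronoun but lies outside its binding domain — allowed.
— Claire: possessor inside the second object DP of the clause headed by 'asked'; is c-commanded by the pronoun; coreference would bind this R-expression — blocked (Principle C).
— Karen: possessor inside the subject DP of the matrix clause; does not c-command the pronoun — Principle B does not apply; allowed.
— Karen's colleague: subject of the matrix clause; c-commands the pronoun but lies outside its binding domain — allowed.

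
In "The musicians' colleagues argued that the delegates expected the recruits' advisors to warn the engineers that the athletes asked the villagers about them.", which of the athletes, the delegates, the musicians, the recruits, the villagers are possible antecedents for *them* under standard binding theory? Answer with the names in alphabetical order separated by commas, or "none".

*them* is a pronoun; Principle B requires it to be free in its binding domain — the clause headed by 'asked'.
— the athletes: subject of the clause headed by 'asked'; c-commands the pronoun within its binding domain — blocked (Principle B).
— the delegates: subject of the clause headed by 'expected'; c-commands the pronoun but lies outside its binding domain — allowed.
— the musicians: possessor inside the subject DP of the matrix clause; does not c-command the pronoun — Principle B does not apply; allowed.
— the recruits: possessor inside the subject DP of the clause headed by 'warn'; does not c-command the pronoun — Principle B does not apply; allowed.
— the villagers: object of the clause headed by 'asked'; c-commands the pronoun within its binding domain — blocked (Principle B).

the delegates, the musicians, the recruits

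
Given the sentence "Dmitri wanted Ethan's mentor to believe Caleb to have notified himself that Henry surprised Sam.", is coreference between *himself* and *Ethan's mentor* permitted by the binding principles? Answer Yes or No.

No

*himself* is a reflexive; Principle A requires it to be bound within its binding domain — the clause headed by 'notified'.
— Ethan's mentor: subject of the clause headed by 'believe'; c-commands the reflexive but lies outside its binding domain — cannot bind it (Principle A).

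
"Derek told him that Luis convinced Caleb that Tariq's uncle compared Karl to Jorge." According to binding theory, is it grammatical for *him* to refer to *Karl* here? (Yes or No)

*Karl* is an R-expression; Principle C requires it to be free (not bound by any c-commanding expression).
— him: object of the matrix clause; the pronoun c-commands the R-expression — coreference blocked (Principle C).

No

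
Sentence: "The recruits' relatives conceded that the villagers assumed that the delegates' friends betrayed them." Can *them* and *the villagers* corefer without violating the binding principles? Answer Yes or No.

*the villagers* is an R-expression; Principle C requires it to be free (not bound by any c-commanding expression).
— them: object of the clause headed by 'betrayed'; the pronoun does not c-command the R-expression — coreference allowed.

Yes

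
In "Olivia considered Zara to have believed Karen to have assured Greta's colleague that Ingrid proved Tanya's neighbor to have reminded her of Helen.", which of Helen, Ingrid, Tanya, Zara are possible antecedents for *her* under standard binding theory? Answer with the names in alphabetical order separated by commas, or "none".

Ingrid, Tanya, Zara

*her* is a pronoun; Principle B requires it to be free in its binding domain — the clause headed by 'reminded'.
— Helen: second object of the clause headed by 'reminded'; is c-commanded by the pronoun; coreference would bind this R-expression — blocked (Principle C).
— Ingrid: subject of the clause headed by 'proved'; c-commands the pronoun but lies outside its binding domain — allowed.
— Tanya: possessor inside the subject DP of the clause headed by 'reminded'; does not c-command the pronoun — Principle B does not apply; allowed.
— Zara: subject of the clause headed by 'believed'; c-commands the pronoun but lies outside its binding domain — allowed.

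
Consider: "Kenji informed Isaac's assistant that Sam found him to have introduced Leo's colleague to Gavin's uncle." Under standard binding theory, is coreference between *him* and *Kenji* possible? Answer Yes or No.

*Kenji* is an R-expression; Principle C requires it to be free (not bound by any c-commanding expression).
— him: subject of the clause headed by 'introduced'; the pronoun does not c-command the R-expression — coreference allowed.

Yes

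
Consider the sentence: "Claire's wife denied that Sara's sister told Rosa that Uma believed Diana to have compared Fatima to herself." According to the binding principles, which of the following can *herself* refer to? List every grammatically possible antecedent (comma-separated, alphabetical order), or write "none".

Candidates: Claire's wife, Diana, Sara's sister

*herself* is a reflexive; Principle A requires it to be bound within its binding domain — the clause headed by 'compared'.
— Claire's wife: subject of the matrix clause; c-commands the reflexive but lies outside its binding domain — cannot bind it (Principle A).
— Diana: subject of the clause headed by 'compared'; c-commands the reflexive within its binding domain — allowed (Principle A).
— Sara's sister: subject of the clause headed by 'told'; c-commands the reflexive but lies outside its binding domain — cannot bind it (Principle A).

Diana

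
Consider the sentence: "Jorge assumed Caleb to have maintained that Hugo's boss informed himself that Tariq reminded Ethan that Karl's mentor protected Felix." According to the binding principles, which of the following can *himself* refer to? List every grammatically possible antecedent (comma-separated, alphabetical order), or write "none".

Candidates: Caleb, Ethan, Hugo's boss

*himself* is a reflexive; Principle A requires it to be bound within its binding domain — the clause headed by 'informed'.
— Caleb: subject of the clause headed by 'maintained'; c-commands the reflexive but lies outside its binding domain — cannot bind it (Principle A).
— Ethan: object of the clause headed by 'reminded'; does not c-command the reflexive — cannot bind it (Principle A).
— Hugo's boss: subject of the clause headed by 'informed'; c-commands the reflexive within its binding domain — allowed (Principle A).

Hugo's boss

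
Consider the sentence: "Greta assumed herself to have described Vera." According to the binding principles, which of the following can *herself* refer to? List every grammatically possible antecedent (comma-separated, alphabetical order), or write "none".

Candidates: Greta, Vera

*herself* is a reflexive; Principle A requires it to be bound within its binding domain — the matrix clause.
— Greta: subject of the matrix clause; c-commands the reflexive within its binding domain — allowed (Principle A).
— Vera: object of the clause headed by 'described'; does not c-command the reflexive — cannot bind it (Principle A).

Greta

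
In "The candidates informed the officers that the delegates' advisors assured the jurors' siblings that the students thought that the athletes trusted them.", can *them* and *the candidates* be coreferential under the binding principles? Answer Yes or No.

*the candidates* is an R-expression; Principle C requires it to be free (not bound by any c-commanding expression).
— them: object of the clause headed by 'trusted'; the pronoun does not c-command the R-expression — coreference allowed.

Yes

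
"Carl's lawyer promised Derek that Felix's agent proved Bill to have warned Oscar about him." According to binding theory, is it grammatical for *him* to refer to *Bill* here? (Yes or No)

No

*Bill* is an R-expression; Principle C requires it to be free (not bound by any c-commanding expression).
— him: second object of the clause headed by 'warned'; the R-expression locally c-commands the pronoun — coreference blocked (Principle B on the pronoun).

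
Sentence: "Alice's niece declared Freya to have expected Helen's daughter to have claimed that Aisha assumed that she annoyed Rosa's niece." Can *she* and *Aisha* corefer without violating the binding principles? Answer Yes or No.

Yes

*Aisha* is an R-expression; Principle C requires it to be free (not bound by any c-commanding expression).
— she: subject of the clause headed by 'annoyed'; the pronoun does not c-command the R-expression — coreference allowed.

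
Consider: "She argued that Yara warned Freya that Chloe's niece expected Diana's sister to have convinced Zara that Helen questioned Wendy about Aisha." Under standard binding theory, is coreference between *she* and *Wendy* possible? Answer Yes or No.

*Wendy* is an R-expression; Principle C requires it to be free (not bound by any c-commanding expression).
— she: subject of the matrix clause; the pronoun c-commands the R-expression — coreference blocked (Principle C).

No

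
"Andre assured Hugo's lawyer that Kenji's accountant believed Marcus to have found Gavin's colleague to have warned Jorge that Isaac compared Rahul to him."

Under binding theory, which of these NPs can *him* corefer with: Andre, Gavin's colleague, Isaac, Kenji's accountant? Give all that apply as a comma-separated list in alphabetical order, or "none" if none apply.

*him* is a pronoun; Principle B requires it to be free in its binding domain — the clause headed by 'compared'.
— Andre: subject of the matrix clause; c-commands the pronoun but lies outside its binding domain — allowed.
— Gavin's colleague: subject of the clause headed by 'warned'; c-commands the pronoun but lies outside its binding domain — allowed.
— Isaac: subject of the clause headed by 'compared'; c-commands the pronoun within its binding domain — blocked (Principle B).
— Kenji's accountant: subject of the clause headed by 'believed'; c-commands the pronoun but lies outside its binding domain — allowed.

Andre, Gavin's colleague, Kenji's accountant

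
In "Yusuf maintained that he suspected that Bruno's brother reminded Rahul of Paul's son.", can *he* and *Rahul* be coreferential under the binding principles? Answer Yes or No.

No

*Rahul* is an R-expression; Principle C requires it to be free (not bound by any c-commanding expression).
— he: subject of the clause headed by 'suspected'; the pronoun c-commands the R-expression — coreference blocked (Principle C).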